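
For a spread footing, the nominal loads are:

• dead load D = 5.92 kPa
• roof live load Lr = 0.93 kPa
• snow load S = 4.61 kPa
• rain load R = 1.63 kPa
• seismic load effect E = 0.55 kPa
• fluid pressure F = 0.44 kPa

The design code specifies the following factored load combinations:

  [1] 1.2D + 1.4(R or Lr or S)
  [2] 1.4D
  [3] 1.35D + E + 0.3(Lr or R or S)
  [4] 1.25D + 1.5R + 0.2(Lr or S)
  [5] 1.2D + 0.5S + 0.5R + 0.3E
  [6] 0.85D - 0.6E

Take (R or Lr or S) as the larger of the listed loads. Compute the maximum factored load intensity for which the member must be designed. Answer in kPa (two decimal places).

(R or Lr or S) → S = 4.61 kPa; (Lr or R or S) → S = 4.61 kPa; (Lr or S) → S = 4.61 kPa.
[1] 1.2(5.92) + 1.4(4.61) = 13.56
[2] 1.4(5.92) = 8.29
[3] 1.35(5.92) + 1.0(0.55) + 0.3(4.61) = 9.93
[4] 1.25(5.92) + 1.5(1.63) + 0.2(4.61) = 7.40 + 2.45 + 0.92 = 10.77
[5] 1.2(5.92) + 0.5(4.61) + 0.5(1.63) + 0.3(0.55) = 10.39
[6] 0.85(5.92) - 0.6(0.55) = 5.03 - 0.33 = 4.70
The controlling combination is 1, giving 13.56 kPa.

13.56 kPa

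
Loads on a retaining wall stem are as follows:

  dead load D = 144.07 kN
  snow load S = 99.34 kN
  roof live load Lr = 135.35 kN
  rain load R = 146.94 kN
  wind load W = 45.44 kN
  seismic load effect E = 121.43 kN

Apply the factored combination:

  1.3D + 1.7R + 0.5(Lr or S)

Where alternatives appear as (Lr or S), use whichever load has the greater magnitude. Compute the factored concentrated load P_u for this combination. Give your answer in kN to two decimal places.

(Lr or S) → Lr = 135.35 kN.
1.3(144.07) + 1.7(146.94) + 0.5(135.35) = 504.76
P_u = 504.76 kN.

504.76 kN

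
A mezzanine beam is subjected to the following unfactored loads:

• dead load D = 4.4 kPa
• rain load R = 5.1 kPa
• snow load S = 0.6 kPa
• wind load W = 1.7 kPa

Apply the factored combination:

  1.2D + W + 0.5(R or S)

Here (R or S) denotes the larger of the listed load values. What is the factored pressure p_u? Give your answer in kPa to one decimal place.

9.5 kPa

(R or S) → R = 5.1 kPa.
1.2(4.4) + 1.0(1.7) + 0.5(5.1) = 9.5
p_u = 9.5 kPa.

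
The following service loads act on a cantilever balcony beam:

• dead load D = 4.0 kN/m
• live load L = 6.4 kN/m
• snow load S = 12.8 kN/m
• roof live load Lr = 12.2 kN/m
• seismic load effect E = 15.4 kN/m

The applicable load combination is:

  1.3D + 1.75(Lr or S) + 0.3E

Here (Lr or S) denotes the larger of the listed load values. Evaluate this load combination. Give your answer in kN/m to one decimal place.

32.2 kN/m

(Lr or S) → S = 12.8 kN/m.
1.3(4.0) + 1.75(12.8) + 0.3(15.4) = 5.2 + 22.4 + 4.6 = 32.2
w_u = 32.2 kN/m.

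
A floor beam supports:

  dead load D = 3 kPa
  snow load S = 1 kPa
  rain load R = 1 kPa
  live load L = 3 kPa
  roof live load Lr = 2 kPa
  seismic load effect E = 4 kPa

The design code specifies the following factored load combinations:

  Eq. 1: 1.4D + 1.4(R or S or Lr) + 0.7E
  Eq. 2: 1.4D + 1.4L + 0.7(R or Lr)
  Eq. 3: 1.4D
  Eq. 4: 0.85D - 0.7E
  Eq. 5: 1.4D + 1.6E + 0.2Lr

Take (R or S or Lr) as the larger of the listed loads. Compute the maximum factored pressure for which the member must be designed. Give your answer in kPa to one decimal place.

(R or S or Lr) → Lr = 2 kPa; (R or Lr) → Lr = 2 kPa.
Eq. 1: 1.4(3) + 1.4(2) + 0.7(4) = 9.8
Eq. 2: 1.4(3) + 1.4(3) + 0.7(2) = 9.8
Eq. 3: 1.4(3) = 4.2
Eq. 4: 0.85(3) - 0.7(4) = -0.3
Eq. 5: 1.4(3) + 1.6(4) + 0.2(2) = 11.0
Combination 5 governs: p_u = 11.0 kPa.

11.0 kPa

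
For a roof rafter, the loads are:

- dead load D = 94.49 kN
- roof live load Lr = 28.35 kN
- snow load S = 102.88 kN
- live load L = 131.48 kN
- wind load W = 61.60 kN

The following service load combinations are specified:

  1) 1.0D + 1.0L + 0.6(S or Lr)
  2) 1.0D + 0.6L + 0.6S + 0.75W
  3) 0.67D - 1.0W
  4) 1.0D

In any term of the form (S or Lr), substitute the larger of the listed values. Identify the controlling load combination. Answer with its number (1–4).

(S or Lr) → S = 102.88 kN.
1) 1.0(94.49) + 1.0(131.48) + 0.6(102.88) = 287.70
2) 1.0(94.49) + 0.6(131.48) + 0.6(102.88) + 0.75(61.60) = 281.31
3) 0.67(94.49) - 1.0(61.60) = 1.71
4) 1.0(94.49) = 94.49
The largest value is 287.70 kN from combination 1.

Combination 1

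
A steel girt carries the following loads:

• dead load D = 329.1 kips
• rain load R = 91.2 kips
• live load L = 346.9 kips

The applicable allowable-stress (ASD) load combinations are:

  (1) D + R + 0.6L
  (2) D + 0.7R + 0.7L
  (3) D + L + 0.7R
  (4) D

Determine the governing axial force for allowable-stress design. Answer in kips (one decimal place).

(1) 1.0(329.1) + 1.0(91.2) + 0.6(346.9) = 628.4
(2) 1.0(329.1) + 0.7(91.2) + 0.7(346.9) = 635.8
(3) 1.0(329.1) + 1.0(346.9) + 0.7(91.2) = 739.8
(4) 1.0(329.1) = 329.1
Combination 3 governs: P = 739.8 kips.

739.8 kips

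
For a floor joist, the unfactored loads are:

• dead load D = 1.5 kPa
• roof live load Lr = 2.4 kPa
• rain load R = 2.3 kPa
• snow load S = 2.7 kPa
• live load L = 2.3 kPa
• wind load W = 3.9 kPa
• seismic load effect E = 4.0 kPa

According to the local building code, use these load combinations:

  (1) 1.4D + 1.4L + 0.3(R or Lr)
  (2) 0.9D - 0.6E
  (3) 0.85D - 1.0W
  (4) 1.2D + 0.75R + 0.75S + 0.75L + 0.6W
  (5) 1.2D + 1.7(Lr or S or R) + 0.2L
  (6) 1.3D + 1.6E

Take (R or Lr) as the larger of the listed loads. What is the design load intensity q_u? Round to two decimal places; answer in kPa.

9.62 kPa

(R or Lr) → Lr = 2.4 kPa; (Lr or S or R) → S = 2.7 kPa.
(1) 1.4(1.5) + 1.4(2.3) + 0.3(2.4) = 2.10 + 3.22 + 0.72 = 6.04
(2) 0.9(1.5) - 0.6(4.0) = 1.35 - 2.40 = -1.05
(3) 0.85(1.5) - 1.0(3.9) = -2.63
(4) 1.2(1.5) + 0.75(2.3) + 0.75(2.7) + 0.75(2.3) + 0.6(3.9) = 9.62
(5) 1.2(1.5) + 1.7(2.7) + 0.2(2.3) = 1.80 + 4.59 + 0.46 = 6.85
(6) 1.3(1.5) + 1.6(4.0) = 1.95 + 6.40 = 8.35
Combination 4 governs: q_u = 9.62 kPa.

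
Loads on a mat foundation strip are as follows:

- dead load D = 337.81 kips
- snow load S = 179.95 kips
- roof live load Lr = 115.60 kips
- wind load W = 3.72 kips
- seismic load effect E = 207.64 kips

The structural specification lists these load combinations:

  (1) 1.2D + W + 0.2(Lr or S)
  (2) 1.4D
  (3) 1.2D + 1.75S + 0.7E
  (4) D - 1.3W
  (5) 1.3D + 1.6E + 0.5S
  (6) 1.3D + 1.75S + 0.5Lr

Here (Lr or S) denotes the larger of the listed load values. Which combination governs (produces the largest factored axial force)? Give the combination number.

(Lr or S) → S = 179.95 kips.
(1) 1.2(337.81) + 1.0(3.72) + 0.2(179.95) = 445.08
(2) 1.4(337.81) = 472.93
(3) 1.2(337.81) + 1.75(179.95) + 0.7(207.64) = 865.63
(4) 1.0(337.81) - 1.3(3.72) = 332.97
(5) 1.3(337.81) + 1.6(207.64) + 0.5(179.95) = 861.35
(6) 1.3(337.81) + 1.75(179.95) + 0.5(115.60) = 811.87
The largest value is 865.63 kips from combination 3.

Combination 3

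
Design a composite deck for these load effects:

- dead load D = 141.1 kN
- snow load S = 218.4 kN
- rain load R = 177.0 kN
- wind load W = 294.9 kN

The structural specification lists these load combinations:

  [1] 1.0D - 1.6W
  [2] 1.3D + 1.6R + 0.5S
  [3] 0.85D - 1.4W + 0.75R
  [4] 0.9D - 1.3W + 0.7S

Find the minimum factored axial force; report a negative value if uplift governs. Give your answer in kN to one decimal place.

[1] 1.0(141.1) - 1.6(294.9) = 141.1 - 471.8 = -330.7
[2] 1.3(141.1) + 1.6(177.0) + 0.5(218.4) = 183.4 + 283.2 + 109.2 = 575.8
[3] 0.85(141.1) - 1.4(294.9) + 0.75(177.0) = 119.9 - 412.9 + 132.8 = -160.2
[4] 0.9(141.1) - 1.3(294.9) + 0.7(218.4) = 127.0 - 383.4 + 152.9 = -103.5
Combination 1 gives the minimum: -330.7 kN.

-330.7 kN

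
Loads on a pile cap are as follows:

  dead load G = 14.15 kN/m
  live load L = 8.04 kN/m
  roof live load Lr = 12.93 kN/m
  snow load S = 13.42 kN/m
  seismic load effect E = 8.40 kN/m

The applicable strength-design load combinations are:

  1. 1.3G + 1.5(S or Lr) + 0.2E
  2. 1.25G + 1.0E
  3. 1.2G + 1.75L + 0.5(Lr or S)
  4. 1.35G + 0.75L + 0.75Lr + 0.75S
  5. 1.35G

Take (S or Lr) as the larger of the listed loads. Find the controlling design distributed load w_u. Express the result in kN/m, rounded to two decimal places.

44.90 kN/m

(S or Lr) → S = 13.42 kN/m; (Lr or S) → S = 13.42 kN/m.
1. 1.3(14.15) + 1.5(13.42) + 0.2(8.40) = 40.21
2. 1.25(14.15) + 1.0(8.40) = 26.09
3. 1.2(14.15) + 1.75(8.04) + 0.5(13.42) = 37.76
4. 1.35(14.15) + 0.75(8.04) + 0.75(12.93) + 0.75(13.42) = 44.90
5. 1.35(14.15) = 19.10
Combination 4 governs: w_u = 44.90 kN/m.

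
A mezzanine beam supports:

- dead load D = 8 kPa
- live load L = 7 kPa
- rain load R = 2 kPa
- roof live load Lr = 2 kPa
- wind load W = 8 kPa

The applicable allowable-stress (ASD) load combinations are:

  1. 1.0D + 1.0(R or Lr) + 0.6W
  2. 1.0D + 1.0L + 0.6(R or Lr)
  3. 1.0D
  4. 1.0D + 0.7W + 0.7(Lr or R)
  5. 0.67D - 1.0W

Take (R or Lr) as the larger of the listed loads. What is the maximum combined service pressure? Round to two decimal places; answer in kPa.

16.20 kPa

(R or Lr) → R = 2 kPa; (Lr or R) → Lr = 2 kPa.
1. 1.0(8) + 1.0(2) + 0.6(8) = 14.80
2. 1.0(8) + 1.0(7) + 0.6(2) = 16.20
3. 1.0(8) = 8.00
4. 1.0(8) + 0.7(8) + 0.7(2) = 15.00
5. 0.67(8) - 1.0(8) = -2.64
The controlling combination is 2, giving 16.20 kPa.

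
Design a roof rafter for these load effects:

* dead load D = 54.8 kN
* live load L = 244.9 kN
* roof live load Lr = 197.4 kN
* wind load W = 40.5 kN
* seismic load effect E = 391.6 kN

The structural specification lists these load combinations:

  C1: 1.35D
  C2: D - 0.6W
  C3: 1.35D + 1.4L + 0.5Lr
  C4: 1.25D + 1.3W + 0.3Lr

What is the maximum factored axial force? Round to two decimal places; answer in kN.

515.54 kN

C1: 1.35(54.8) = 73.98
C2: 1.0(54.8) - 0.6(40.5) = 54.80 - 24.30 = 30.50
C3: 1.35(54.8) + 1.4(244.9) + 0.5(197.4) = 73.98 + 342.86 + 98.70 = 515.54
C4: 1.25(54.8) + 1.3(40.5) + 0.3(197.4) = 68.50 + 52.65 + 59.22 = 180.37
Combination 3 governs: N_u = 515.54 kN.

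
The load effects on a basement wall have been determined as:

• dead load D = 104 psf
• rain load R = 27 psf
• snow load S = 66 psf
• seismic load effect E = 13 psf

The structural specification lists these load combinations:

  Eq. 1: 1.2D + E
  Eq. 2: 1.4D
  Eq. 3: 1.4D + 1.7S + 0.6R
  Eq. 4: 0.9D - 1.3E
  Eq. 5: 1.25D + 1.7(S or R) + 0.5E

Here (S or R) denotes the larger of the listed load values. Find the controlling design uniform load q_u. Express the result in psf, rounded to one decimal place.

(S or R) → S = 66 psf.
Eq. 1: 1.2(104) + 1.0(13) = 124.8 + 13.0 = 137.8
Eq. 2: 1.4(104) = 145.6
Eq. 3: 1.4(104) + 1.7(66) + 0.6(27) = 145.6 + 112.2 + 16.2 = 274.0
Eq. 4: 0.9(104) - 1.3(13) = 93.6 - 16.9 = 76.7
Eq. 5: 1.25(104) + 1.7(66) + 0.5(13) = 130.0 + 112.2 + 6.5 = 248.7
The controlling combination is 3, giving 274.0 psf.

274.0 psf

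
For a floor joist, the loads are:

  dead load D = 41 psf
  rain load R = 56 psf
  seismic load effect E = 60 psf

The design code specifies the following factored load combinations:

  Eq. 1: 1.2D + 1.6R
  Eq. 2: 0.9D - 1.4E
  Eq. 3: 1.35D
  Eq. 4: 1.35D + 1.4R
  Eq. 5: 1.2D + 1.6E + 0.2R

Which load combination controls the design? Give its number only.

Eq. 1: 1.2(41) + 1.6(56) = 49.20 + 89.60 = 138.80
Eq. 2: 0.9(41) - 1.4(60) = 36.90 - 84.00 = -47.10
Eq. 3: 1.35(41) = 55.35
Eq. 4: 1.35(41) + 1.4(56) = 55.35 + 78.40 = 133.75
Eq. 5: 1.2(41) + 1.6(60) + 0.2(56) = 49.20 + 96.00 + 11.20 = 156.40
The largest value is 156.40 psf from combination 5.

Combination 5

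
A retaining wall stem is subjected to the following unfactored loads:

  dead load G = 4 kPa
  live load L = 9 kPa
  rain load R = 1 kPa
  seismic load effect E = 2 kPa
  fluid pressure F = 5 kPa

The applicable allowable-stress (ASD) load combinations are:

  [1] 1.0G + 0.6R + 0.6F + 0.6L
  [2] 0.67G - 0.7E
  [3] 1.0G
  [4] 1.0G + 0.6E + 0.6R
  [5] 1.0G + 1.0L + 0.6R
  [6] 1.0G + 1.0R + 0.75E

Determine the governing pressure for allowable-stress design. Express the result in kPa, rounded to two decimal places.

13.60 kPa

[1] 1.0(4) + 0.6(1) + 0.6(5) + 0.6(9) = 13.00
[2] 0.67(4) - 0.7(2) = 1.28
[3] 1.0(4) = 4.00
[4] 1.0(4) + 0.6(2) + 0.6(1) = 5.80
[5] 1.0(4) + 1.0(9) + 0.6(1) = 13.60
[6] 1.0(4) + 1.0(1) + 0.75(2) = 6.50
The controlling combination is 5, giving 13.60 kPa.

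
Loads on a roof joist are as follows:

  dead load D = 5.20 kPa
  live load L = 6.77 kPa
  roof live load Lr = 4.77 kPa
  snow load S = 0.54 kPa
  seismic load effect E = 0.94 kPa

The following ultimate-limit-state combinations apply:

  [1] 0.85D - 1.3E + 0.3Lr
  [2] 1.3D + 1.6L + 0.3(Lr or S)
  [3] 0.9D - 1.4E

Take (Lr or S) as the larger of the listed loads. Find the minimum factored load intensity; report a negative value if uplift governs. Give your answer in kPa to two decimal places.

3.36 kPa

(Lr or S) → Lr = 4.77 kPa.
[1] 0.85(5.20) - 1.3(0.94) + 0.3(4.77) = 4.63
[2] 1.3(5.20) + 1.6(6.77) + 0.3(4.77) = 19.02
[3] 0.9(5.20) - 1.4(0.94) = 3.36
Combination 3 gives the minimum: 3.36 kPa.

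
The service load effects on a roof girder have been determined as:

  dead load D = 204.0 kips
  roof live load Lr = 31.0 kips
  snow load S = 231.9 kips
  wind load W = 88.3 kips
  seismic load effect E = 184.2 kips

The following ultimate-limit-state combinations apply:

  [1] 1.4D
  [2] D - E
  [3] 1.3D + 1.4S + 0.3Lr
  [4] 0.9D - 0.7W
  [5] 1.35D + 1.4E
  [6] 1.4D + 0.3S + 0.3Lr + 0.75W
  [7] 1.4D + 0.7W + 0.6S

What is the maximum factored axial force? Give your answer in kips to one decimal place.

[1] 1.4(204.0) = 285.6
[2] 1.0(204.0) - 1.0(184.2) = 204.0 - 184.2 = 19.8
[3] 1.3(204.0) + 1.4(231.9) + 0.3(31.0) = 265.2 + 324.7 + 9.3 = 599.2
[4] 0.9(204.0) - 0.7(88.3) = 183.6 - 61.8 = 121.8
[5] 1.35(204.0) + 1.4(184.2) = 275.4 + 257.9 = 533.3
[6] 1.4(204.0) + 0.3(231.9) + 0.3(31.0) + 0.75(88.3) = 285.6 + 69.6 + 9.3 + 66.2 = 430.7
[7] 1.4(204.0) + 0.7(88.3) + 0.6(231.9) = 486.6
Combination 3 governs: P_u = 599.2 kips.

599.2 kips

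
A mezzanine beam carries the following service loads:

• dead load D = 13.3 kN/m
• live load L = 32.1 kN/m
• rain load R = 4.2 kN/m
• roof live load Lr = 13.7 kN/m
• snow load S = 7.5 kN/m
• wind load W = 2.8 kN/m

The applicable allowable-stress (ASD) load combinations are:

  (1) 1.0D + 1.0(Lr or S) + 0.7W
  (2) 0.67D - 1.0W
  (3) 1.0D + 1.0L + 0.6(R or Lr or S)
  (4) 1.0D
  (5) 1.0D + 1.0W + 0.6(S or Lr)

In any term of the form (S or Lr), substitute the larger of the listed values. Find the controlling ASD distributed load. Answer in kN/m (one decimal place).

(Lr or S) → Lr = 13.7 kN/m; (R or Lr or S) → Lr = 13.7 kN/m; (S or Lr) → Lr = 13.7 kN/m.
(1) 1.0(13.3) + 1.0(13.7) + 0.7(2.8) = 13.3 + 13.7 + 2.0 = 29.0
(2) 0.67(13.3) - 1.0(2.8) = 8.9 - 2.8 = 6.1
(3) 1.0(13.3) + 1.0(32.1) + 0.6(13.7) = 13.3 + 32.1 + 8.2 = 53.6
(4) 1.0(13.3) = 13.3
(5) 1.0(13.3) + 1.0(2.8) + 0.6(13.7) = 13.3 + 2.8 + 8.2 = 24.3
The controlling combination is 3, giving 53.6 kN/m.

53.6 kN/m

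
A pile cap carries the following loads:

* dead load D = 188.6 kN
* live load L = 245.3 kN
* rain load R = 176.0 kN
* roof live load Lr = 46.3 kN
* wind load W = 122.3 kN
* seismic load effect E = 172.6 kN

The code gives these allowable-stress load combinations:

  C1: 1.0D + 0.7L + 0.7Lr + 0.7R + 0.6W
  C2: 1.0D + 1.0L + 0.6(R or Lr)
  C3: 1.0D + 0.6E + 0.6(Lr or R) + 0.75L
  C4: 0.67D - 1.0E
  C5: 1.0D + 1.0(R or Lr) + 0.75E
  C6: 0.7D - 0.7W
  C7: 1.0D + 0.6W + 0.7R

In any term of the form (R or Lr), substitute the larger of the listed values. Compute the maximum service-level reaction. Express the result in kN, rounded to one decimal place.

(R or Lr) → R = 176.0 kN; (Lr or R) → R = 176.0 kN.
C1: 1.0(188.6) + 0.7(245.3) + 0.7(46.3) + 0.7(176.0) + 0.6(122.3) = 589.3
C2: 1.0(188.6) + 1.0(245.3) + 0.6(176.0) = 539.5
C3: 1.0(188.6) + 0.6(172.6) + 0.6(176.0) + 0.75(245.3) = 581.7
C4: 0.67(188.6) - 1.0(172.6) = -46.2
C5: 1.0(188.6) + 1.0(176.0) + 0.75(172.6) = 494.1
C6: 0.7(188.6) - 0.7(122.3) = 46.4
C7: 1.0(188.6) + 0.6(122.3) + 0.7(176.0) = 385.2
Combination 1 governs: V = 589.3 kN.

589.3 kN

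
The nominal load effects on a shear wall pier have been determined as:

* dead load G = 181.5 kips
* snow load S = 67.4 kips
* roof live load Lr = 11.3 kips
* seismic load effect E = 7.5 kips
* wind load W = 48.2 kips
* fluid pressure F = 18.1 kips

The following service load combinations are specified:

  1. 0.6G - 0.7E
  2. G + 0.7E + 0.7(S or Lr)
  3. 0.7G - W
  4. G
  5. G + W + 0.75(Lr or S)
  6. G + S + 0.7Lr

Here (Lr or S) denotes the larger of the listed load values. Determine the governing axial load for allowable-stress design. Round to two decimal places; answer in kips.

280.25 kips

(S or Lr) → S = 67.4 kips; (Lr or S) → S = 67.4 kips.
1. 0.6(181.5) - 0.7(7.5) = 103.65
2. 1.0(181.5) + 0.7(7.5) + 0.7(67.4) = 233.93
3. 0.7(181.5) - 1.0(48.2) = 78.85
4. 1.0(181.5) = 181.50
5. 1.0(181.5) + 1.0(48.2) + 0.75(67.4) = 280.25
6. 1.0(181.5) + 1.0(67.4) + 0.7(11.3) = 256.81
The controlling combination is 5, giving 280.25 kips.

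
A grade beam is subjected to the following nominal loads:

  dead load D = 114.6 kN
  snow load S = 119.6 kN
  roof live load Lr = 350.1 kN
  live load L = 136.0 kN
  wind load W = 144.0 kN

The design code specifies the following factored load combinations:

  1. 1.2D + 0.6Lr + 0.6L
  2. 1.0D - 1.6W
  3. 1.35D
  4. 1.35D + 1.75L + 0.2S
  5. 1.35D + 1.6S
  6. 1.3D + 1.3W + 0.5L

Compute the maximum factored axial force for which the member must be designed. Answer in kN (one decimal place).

429.2 kN

1. 1.2(114.6) + 0.6(350.1) + 0.6(136.0) = 429.2
2. 1.0(114.6) - 1.6(144.0) = -115.8
3. 1.35(114.6) = 154.7
4. 1.35(114.6) + 1.75(136.0) + 0.2(119.6) = 416.6
5. 1.35(114.6) + 1.6(119.6) = 346.1
6. 1.3(114.6) + 1.3(144.0) + 0.5(136.0) = 404.2
The controlling combination is 1, giving 429.2 kN.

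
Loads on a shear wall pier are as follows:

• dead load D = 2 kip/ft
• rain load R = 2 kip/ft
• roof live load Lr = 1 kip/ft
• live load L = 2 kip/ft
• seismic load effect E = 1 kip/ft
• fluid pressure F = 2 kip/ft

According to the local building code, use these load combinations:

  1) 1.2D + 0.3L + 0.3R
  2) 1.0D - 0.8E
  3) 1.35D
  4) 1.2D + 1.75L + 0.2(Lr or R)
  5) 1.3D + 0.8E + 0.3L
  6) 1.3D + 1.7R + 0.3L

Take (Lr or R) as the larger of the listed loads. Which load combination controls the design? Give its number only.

Combination 6

(Lr or R) → R = 2 kip/ft.
1) 1.2(2) + 0.3(2) + 0.3(2) = 2.4 + 0.6 + 0.6 = 3.6
2) 1.0(2) - 0.8(1) = 2.0 - 0.8 = 1.2
3) 1.35(2) = 2.7
4) 1.2(2) + 1.75(2) + 0.2(2) = 2.4 + 3.5 + 0.4 = 6.3
5) 1.3(2) + 0.8(1) + 0.3(2) = 2.6 + 0.8 + 0.6 = 4.0
6) 1.3(2) + 1.7(2) + 0.3(2) = 2.6 + 3.4 + 0.6 = 6.6
The largest value is 6.6 kip/ft from combination 6.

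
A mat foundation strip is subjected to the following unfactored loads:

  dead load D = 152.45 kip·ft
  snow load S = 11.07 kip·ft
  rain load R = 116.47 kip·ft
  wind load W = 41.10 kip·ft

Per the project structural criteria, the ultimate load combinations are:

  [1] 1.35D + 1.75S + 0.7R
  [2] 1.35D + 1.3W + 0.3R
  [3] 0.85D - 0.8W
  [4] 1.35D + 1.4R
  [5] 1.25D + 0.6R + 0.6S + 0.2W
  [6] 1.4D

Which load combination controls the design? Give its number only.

[1] 1.35(152.45) + 1.75(11.07) + 0.7(116.47) = 205.81 + 19.37 + 81.53 = 306.71
[2] 1.35(152.45) + 1.3(41.10) + 0.3(116.47) = 205.81 + 53.43 + 34.94 = 294.18
[3] 0.85(152.45) - 0.8(41.10) = 129.58 - 32.88 = 96.70
[4] 1.35(152.45) + 1.4(116.47) = 205.81 + 163.06 = 368.87
[5] 1.25(152.45) + 0.6(116.47) + 0.6(11.07) + 0.2(41.10) = 275.31
[6] 1.4(152.45) = 213.43
The largest value is 368.87 kip·ft from combination 4.

Combination 4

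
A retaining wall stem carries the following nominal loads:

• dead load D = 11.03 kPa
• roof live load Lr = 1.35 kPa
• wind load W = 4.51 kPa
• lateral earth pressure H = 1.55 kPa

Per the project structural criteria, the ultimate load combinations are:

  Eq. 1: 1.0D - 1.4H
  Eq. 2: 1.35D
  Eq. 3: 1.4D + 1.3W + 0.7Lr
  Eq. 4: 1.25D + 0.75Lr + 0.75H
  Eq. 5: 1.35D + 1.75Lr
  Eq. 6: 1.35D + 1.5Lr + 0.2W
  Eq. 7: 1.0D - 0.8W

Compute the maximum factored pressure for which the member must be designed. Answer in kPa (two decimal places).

Eq. 1: 1.0(11.03) - 1.4(1.55) = 11.03 - 2.17 = 8.86
Eq. 2: 1.35(11.03) = 14.89
Eq. 3: 1.4(11.03) + 1.3(4.51) + 0.7(1.35) = 15.44 + 5.86 + 0.95 = 22.25
Eq. 4: 1.25(11.03) + 0.75(1.35) + 0.75(1.55) = 13.79 + 1.01 + 1.16 = 15.96
Eq. 5: 1.35(11.03) + 1.75(1.35) = 14.89 + 2.36 = 17.25
Eq. 6: 1.35(11.03) + 1.5(1.35) + 0.2(4.51) = 14.89 + 2.03 + 0.90 = 17.82
Eq. 7: 1.0(11.03) - 0.8(4.51) = 11.03 - 3.61 = 7.42
Combination 3 governs: p_u = 22.25 kPa.

22.25 kPa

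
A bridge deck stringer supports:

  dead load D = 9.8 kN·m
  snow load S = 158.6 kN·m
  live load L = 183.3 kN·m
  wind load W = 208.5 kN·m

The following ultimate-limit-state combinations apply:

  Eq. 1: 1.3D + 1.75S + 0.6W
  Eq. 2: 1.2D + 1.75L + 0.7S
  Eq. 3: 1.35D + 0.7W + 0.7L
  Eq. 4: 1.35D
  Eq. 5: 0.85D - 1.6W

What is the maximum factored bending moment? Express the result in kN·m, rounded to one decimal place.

Eq. 1: 1.3(9.8) + 1.75(158.6) + 0.6(208.5) = 415.4
Eq. 2: 1.2(9.8) + 1.75(183.3) + 0.7(158.6) = 443.6
Eq. 3: 1.35(9.8) + 0.7(208.5) + 0.7(183.3) = 287.5
Eq. 4: 1.35(9.8) = 13.2
Eq. 5: 0.85(9.8) - 1.6(208.5) = -325.3
The controlling combination is 2, giving 443.6 kN·m.

443.6 kN·m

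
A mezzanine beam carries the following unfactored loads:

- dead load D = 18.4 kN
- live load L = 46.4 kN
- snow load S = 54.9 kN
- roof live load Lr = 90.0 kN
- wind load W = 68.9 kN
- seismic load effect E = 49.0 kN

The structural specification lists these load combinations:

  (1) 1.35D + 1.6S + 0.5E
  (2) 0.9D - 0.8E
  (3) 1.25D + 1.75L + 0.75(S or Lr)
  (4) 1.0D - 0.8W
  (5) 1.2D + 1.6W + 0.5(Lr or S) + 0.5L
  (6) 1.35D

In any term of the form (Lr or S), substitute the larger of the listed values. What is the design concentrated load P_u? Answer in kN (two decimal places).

200.52 kN

(S or Lr) → Lr = 90.0 kN; (Lr or S) → Lr = 90.0 kN.
(1) 1.35(18.4) + 1.6(54.9) + 0.5(49.0) = 137.18
(2) 0.9(18.4) - 0.8(49.0) = -22.64
(3) 1.25(18.4) + 1.75(46.4) + 0.75(90.0) = 171.70
(4) 1.0(18.4) - 0.8(68.9) = -36.72
(5) 1.2(18.4) + 1.6(68.9) + 0.5(90.0) + 0.5(46.4) = 200.52
(6) 1.35(18.4) = 24.84
The controlling combination is 5, giving 200.52 kN.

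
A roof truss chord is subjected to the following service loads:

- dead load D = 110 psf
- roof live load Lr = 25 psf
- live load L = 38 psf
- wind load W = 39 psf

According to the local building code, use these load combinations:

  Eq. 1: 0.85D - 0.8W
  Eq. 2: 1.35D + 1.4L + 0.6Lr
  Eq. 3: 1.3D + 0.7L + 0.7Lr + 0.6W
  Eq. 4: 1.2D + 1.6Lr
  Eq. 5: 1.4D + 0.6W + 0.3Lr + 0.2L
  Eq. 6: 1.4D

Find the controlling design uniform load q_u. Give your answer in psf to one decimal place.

216.7 psf

Eq. 1: 0.85(110) - 0.8(39) = 93.5 - 31.2 = 62.3
Eq. 2: 1.35(110) + 1.4(38) + 0.6(25) = 148.5 + 53.2 + 15.0 = 216.7
Eq. 3: 1.3(110) + 0.7(38) + 0.7(25) + 0.6(39) = 143.0 + 26.6 + 17.5 + 23.4 = 210.5
Eq. 4: 1.2(110) + 1.6(25) = 132.0 + 40.0 = 172.0
Eq. 5: 1.4(110) + 0.6(39) + 0.3(25) + 0.2(38) = 154.0 + 23.4 + 7.5 + 7.6 = 192.5
Eq. 6: 1.4(110) = 154.0
Combination 2 governs: q_u = 216.7 psf.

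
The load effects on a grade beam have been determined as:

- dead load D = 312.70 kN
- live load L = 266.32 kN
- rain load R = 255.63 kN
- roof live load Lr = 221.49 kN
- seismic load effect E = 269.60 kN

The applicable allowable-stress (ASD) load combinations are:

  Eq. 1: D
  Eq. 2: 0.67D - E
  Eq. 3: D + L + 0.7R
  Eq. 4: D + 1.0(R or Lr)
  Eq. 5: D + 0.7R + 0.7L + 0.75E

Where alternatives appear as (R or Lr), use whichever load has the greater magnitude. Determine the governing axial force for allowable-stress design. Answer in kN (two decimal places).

(R or Lr) → R = 255.63 kN.
Eq. 1: 1.0(312.70) = 312.70
Eq. 2: 0.67(312.70) - 1.0(269.60) = 209.51 - 269.60 = -60.09
Eq. 3: 1.0(312.70) + 1.0(266.32) + 0.7(255.63) = 312.70 + 266.32 + 178.94 = 757.96
Eq. 4: 1.0(312.70) + 1.0(255.63) = 312.70 + 255.63 = 568.33
Eq. 5: 1.0(312.70) + 0.7(255.63) + 0.7(266.32) + 0.75(269.60) = 880.27
The controlling combination is 5, giving 880.27 kN.

880.27 kN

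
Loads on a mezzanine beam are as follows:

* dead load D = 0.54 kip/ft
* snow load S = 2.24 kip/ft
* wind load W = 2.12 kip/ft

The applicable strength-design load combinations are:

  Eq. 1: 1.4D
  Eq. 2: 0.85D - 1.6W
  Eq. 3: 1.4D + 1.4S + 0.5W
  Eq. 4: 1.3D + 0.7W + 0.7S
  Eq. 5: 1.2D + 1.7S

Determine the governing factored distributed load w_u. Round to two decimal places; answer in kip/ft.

Eq. 1: 1.4(0.54) = 0.76
Eq. 2: 0.85(0.54) - 1.6(2.12) = -2.93
Eq. 3: 1.4(0.54) + 1.4(2.24) + 0.5(2.12) = 4.95
Eq. 4: 1.3(0.54) + 0.7(2.12) + 0.7(2.24) = 3.75
Eq. 5: 1.2(0.54) + 1.7(2.24) = 4.46
Maximum is from combination 3.

4.95 kip/ft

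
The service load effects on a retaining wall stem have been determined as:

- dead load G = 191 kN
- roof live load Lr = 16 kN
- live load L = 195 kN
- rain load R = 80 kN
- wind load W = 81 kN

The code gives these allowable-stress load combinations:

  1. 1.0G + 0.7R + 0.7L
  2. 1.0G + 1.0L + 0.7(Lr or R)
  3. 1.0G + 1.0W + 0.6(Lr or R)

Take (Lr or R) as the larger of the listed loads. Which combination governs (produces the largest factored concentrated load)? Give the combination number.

(Lr or R) → R = 80 kN.
1. 1.0(191) + 0.7(80) + 0.7(195) = 383.5
2. 1.0(191) + 1.0(195) + 0.7(80) = 442.0
3. 1.0(191) + 1.0(81) + 0.6(80) = 320.0
The largest value is 442.0 kN from combination 2.

Combination 2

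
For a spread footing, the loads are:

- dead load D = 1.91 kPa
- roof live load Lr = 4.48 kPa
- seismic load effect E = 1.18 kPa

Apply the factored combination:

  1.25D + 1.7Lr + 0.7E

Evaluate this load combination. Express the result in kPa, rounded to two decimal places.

1.25(1.91) + 1.7(4.48) + 0.7(1.18) = 10.83
q_u = 10.83 kPa.

10.83 kPa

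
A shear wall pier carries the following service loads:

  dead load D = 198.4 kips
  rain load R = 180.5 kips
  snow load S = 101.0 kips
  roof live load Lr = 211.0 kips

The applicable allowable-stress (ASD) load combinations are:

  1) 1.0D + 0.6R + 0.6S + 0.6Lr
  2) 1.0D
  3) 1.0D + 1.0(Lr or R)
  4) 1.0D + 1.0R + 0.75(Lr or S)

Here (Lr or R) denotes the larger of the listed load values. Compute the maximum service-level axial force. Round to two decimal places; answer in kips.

(Lr or R) → Lr = 211.0 kips; (Lr or S) → Lr = 211.0 kips.
1) 1.0(198.4) + 0.6(180.5) + 0.6(101.0) + 0.6(211.0) = 493.90
2) 1.0(198.4) = 198.40
3) 1.0(198.4) + 1.0(211.0) = 409.40
4) 1.0(198.4) + 1.0(180.5) + 0.75(211.0) = 537.15
The controlling combination is 4, giving 537.15 kips.

537.15 kips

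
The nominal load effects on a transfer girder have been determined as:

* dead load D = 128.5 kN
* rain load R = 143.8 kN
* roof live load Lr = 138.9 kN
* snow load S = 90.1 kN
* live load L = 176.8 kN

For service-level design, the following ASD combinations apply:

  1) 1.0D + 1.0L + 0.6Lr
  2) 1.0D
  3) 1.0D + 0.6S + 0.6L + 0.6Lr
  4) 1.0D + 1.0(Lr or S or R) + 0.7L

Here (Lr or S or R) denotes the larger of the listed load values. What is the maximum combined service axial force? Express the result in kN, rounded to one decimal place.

396.1 kN

(Lr or S or R) → R = 143.8 kN.
1) 1.0(128.5) + 1.0(176.8) + 0.6(138.9) = 128.5 + 176.8 + 83.3 = 388.6
2) 1.0(128.5) = 128.5
3) 1.0(128.5) + 0.6(90.1) + 0.6(176.8) + 0.6(138.9) = 128.5 + 54.1 + 106.1 + 83.3 = 372.0
4) 1.0(128.5) + 1.0(143.8) + 0.7(176.8) = 128.5 + 143.8 + 123.8 = 396.1
Maximum is from combination 4.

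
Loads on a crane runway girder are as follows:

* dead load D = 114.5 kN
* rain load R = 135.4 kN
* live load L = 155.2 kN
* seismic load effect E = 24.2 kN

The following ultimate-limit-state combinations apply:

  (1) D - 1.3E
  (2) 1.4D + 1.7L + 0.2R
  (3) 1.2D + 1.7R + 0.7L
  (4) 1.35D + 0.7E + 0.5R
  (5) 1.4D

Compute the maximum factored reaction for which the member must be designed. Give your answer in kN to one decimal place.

(1) 1.0(114.5) - 1.3(24.2) = 114.5 - 31.5 = 83.0
(2) 1.4(114.5) + 1.7(155.2) + 0.2(135.4) = 160.3 + 263.8 + 27.1 = 451.2
(3) 1.2(114.5) + 1.7(135.4) + 0.7(155.2) = 137.4 + 230.2 + 108.6 = 476.2
(4) 1.35(114.5) + 0.7(24.2) + 0.5(135.4) = 154.6 + 16.9 + 67.7 = 239.2
(5) 1.4(114.5) = 160.3
Combination 3 governs: V_u = 476.2 kN.

476.2 kN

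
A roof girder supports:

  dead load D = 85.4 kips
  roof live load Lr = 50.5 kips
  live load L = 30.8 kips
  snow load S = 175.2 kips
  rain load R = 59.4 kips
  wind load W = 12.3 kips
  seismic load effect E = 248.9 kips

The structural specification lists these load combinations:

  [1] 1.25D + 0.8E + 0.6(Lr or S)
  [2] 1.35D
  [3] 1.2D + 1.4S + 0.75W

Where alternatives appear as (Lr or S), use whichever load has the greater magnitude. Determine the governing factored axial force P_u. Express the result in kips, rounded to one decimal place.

411.0 kips

(Lr or S) → S = 175.2 kips.
[1] 1.25(85.4) + 0.8(248.9) + 0.6(175.2) = 106.8 + 199.1 + 105.1 = 411.0
[2] 1.35(85.4) = 115.3
[3] 1.2(85.4) + 1.4(175.2) + 0.75(12.3) = 102.5 + 245.3 + 9.2 = 357.0
Maximum is from combination 1.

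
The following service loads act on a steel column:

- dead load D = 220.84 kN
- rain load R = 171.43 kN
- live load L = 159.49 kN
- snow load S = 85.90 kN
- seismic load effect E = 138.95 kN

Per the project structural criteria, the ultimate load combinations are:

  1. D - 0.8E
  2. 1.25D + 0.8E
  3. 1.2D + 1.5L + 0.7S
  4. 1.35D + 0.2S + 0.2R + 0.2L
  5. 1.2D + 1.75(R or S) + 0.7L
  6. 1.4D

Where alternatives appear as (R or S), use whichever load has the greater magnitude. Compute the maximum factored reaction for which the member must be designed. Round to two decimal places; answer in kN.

(R or S) → R = 171.43 kN.
1. 1.0(220.84) - 0.8(138.95) = 220.84 - 111.16 = 109.68
2. 1.25(220.84) + 0.8(138.95) = 276.05 + 111.16 = 387.21
3. 1.2(220.84) + 1.5(159.49) + 0.7(85.90) = 564.37
4. 1.35(220.84) + 0.2(85.90) + 0.2(171.43) + 0.2(159.49) = 298.13 + 17.18 + 34.29 + 31.90 = 381.50
5. 1.2(220.84) + 1.75(171.43) + 0.7(159.49) = 265.01 + 300.00 + 111.64 = 676.65
6. 1.4(220.84) = 309.18
Maximum is from combination 5.

676.65 kN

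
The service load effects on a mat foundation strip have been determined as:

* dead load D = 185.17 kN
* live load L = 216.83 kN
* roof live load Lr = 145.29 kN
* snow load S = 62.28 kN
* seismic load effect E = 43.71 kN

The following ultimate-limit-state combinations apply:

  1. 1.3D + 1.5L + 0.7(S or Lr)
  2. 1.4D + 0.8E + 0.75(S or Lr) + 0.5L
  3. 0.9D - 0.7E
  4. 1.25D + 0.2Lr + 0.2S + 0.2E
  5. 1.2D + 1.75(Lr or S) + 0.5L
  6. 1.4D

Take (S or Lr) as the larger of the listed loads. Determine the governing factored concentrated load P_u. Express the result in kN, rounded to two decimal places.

(S or Lr) → Lr = 145.29 kN; (Lr or S) → Lr = 145.29 kN.
1. 1.3(185.17) + 1.5(216.83) + 0.7(145.29) = 667.67
2. 1.4(185.17) + 0.8(43.71) + 0.75(145.29) + 0.5(216.83) = 511.59
3. 0.9(185.17) - 0.7(43.71) = 136.06
4. 1.25(185.17) + 0.2(145.29) + 0.2(62.28) + 0.2(43.71) = 281.72
5. 1.2(185.17) + 1.75(145.29) + 0.5(216.83) = 584.88
6. 1.4(185.17) = 259.24
Combination 1 governs: P_u = 667.67 kN.

667.67 kN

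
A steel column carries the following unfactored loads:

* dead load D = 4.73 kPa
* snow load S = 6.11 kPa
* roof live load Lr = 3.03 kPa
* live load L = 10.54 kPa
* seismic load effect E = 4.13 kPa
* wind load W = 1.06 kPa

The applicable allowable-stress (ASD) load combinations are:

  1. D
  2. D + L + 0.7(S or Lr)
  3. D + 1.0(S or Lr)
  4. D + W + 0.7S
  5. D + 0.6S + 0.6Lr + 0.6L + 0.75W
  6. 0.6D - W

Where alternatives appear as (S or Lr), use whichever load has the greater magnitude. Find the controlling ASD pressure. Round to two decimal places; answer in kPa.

(S or Lr) → S = 6.11 kPa.
1. 1.0(4.73) = 4.73
2. 1.0(4.73) + 1.0(10.54) + 0.7(6.11) = 19.55
3. 1.0(4.73) + 1.0(6.11) = 10.84
4. 1.0(4.73) + 1.0(1.06) + 0.7(6.11) = 10.07
5. 1.0(4.73) + 0.6(6.11) + 0.6(3.03) + 0.6(10.54) + 0.75(1.06) = 17.33
6. 0.6(4.73) - 1.0(1.06) = 1.78
The controlling combination is 2, giving 19.55 kPa.

19.55 kPa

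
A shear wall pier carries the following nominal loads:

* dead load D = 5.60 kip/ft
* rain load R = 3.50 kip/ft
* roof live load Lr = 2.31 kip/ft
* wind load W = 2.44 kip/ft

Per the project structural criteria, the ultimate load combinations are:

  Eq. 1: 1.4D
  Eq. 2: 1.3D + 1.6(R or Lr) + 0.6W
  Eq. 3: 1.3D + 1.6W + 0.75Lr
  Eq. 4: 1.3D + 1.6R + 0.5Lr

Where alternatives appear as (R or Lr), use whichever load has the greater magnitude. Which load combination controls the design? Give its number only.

Combination 2

(R or Lr) → R = 3.50 kip/ft.
Eq. 1: 1.4(5.60) = 7.84
Eq. 2: 1.3(5.60) + 1.6(3.50) + 0.6(2.44) = 7.28 + 5.60 + 1.46 = 14.34
Eq. 3: 1.3(5.60) + 1.6(2.44) + 0.75(2.31) = 12.92
Eq. 4: 1.3(5.60) + 1.6(3.50) + 0.5(2.31) = 7.28 + 5.60 + 1.16 = 14.04
The largest value is 14.34 kip/ft from combination 2.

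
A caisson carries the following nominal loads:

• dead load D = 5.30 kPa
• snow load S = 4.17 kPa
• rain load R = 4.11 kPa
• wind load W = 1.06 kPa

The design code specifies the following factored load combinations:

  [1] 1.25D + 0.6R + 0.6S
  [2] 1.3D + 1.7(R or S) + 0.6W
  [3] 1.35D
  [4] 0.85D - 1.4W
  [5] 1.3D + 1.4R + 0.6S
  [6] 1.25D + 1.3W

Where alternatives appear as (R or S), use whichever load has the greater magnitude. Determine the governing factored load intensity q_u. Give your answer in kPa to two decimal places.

(R or S) → S = 4.17 kPa.
[1] 1.25(5.30) + 0.6(4.11) + 0.6(4.17) = 11.59
[2] 1.3(5.30) + 1.7(4.17) + 0.6(1.06) = 6.89 + 7.09 + 0.64 = 14.62
[3] 1.35(5.30) = 7.16
[4] 0.85(5.30) - 1.4(1.06) = 3.02
[5] 1.3(5.30) + 1.4(4.11) + 0.6(4.17) = 15.15
[6] 1.25(5.30) + 1.3(1.06) = 8.00
The controlling combination is 5, giving 15.15 kPa.

15.15 kPa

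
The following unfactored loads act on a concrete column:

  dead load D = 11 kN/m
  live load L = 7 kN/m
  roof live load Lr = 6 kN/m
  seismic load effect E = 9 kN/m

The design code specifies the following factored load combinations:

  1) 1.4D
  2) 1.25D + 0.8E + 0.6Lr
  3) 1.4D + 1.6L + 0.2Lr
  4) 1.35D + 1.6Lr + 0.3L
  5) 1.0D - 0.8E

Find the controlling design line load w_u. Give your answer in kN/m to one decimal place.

27.8 kN/m

1) 1.4(11) = 15.4
2) 1.25(11) + 0.8(9) + 0.6(6) = 13.8 + 7.2 + 3.6 = 24.6
3) 1.4(11) + 1.6(7) + 0.2(6) = 15.4 + 11.2 + 1.2 = 27.8
4) 1.35(11) + 1.6(6) + 0.3(7) = 14.9 + 9.6 + 2.1 = 26.6
5) 1.0(11) - 0.8(9) = 11.0 - 7.2 = 3.8
Maximum is from combination 3.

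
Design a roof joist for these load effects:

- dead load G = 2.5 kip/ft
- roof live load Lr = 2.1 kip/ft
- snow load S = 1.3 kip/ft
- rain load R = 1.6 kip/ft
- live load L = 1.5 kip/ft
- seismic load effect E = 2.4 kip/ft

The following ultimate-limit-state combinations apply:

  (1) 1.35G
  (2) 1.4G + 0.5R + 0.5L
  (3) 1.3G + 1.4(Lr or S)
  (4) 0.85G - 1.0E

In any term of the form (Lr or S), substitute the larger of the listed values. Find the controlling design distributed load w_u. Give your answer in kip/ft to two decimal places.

6.19 kip/ft

(Lr or S) → Lr = 2.1 kip/ft.
(1) 1.35(2.5) = 3.38
(2) 1.4(2.5) + 0.5(1.6) + 0.5(1.5) = 5.05
(3) 1.3(2.5) + 1.4(2.1) = 6.19
(4) 0.85(2.5) - 1.0(2.4) = -0.28
Combination 3 governs: w_u = 6.19 kip/ft.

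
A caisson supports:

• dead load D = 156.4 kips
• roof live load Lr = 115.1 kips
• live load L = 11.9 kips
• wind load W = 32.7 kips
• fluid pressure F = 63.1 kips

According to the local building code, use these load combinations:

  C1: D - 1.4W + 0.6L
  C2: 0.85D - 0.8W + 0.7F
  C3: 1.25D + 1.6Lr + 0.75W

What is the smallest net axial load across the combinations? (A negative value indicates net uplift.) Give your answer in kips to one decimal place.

C1: 1.0(156.4) - 1.4(32.7) + 0.6(11.9) = 117.8
C2: 0.85(156.4) - 0.8(32.7) + 0.7(63.1) = 151.0
C3: 1.25(156.4) + 1.6(115.1) + 0.75(32.7) = 404.2
Combination 1 gives the minimum: 117.8 kips.

117.8 kips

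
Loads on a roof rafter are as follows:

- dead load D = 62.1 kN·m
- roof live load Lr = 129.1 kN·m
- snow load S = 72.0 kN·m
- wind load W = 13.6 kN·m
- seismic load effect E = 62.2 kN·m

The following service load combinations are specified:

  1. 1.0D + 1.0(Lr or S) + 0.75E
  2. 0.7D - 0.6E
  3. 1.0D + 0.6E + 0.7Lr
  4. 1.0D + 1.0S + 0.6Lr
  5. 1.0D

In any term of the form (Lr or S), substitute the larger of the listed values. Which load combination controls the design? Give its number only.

(Lr or S) → Lr = 129.1 kN·m.
1. 1.0(62.1) + 1.0(129.1) + 0.75(62.2) = 62.10 + 129.10 + 46.65 = 237.85
2. 0.7(62.1) - 0.6(62.2) = 43.47 - 37.32 = 6.15
3. 1.0(62.1) + 0.6(62.2) + 0.7(129.1) = 62.10 + 37.32 + 90.37 = 189.79
4. 1.0(62.1) + 1.0(72.0) + 0.6(129.1) = 62.10 + 72.00 + 77.46 = 211.56
5. 1.0(62.1) = 62.10
The largest value is 237.85 kN·m from combination 1.

Combination 1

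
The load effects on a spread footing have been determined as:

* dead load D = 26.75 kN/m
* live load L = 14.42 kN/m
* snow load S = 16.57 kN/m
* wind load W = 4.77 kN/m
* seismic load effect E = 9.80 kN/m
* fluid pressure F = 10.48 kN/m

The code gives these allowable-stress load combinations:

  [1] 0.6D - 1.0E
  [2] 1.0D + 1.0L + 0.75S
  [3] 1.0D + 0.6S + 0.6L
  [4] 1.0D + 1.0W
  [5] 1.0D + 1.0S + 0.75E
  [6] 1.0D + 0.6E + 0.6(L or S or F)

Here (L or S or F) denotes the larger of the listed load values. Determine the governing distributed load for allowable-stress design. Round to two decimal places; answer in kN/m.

(L or S or F) → S = 16.57 kN/m.
[1] 0.6(26.75) - 1.0(9.80) = 6.25
[2] 1.0(26.75) + 1.0(14.42) + 0.75(16.57) = 53.60
[3] 1.0(26.75) + 0.6(16.57) + 0.6(14.42) = 45.34
[4] 1.0(26.75) + 1.0(4.77) = 31.52
[5] 1.0(26.75) + 1.0(16.57) + 0.75(9.80) = 50.67
[6] 1.0(26.75) + 0.6(9.80) + 0.6(16.57) = 42.57
Combination 2 governs: w = 53.60 kN/m.

53.60 kN/m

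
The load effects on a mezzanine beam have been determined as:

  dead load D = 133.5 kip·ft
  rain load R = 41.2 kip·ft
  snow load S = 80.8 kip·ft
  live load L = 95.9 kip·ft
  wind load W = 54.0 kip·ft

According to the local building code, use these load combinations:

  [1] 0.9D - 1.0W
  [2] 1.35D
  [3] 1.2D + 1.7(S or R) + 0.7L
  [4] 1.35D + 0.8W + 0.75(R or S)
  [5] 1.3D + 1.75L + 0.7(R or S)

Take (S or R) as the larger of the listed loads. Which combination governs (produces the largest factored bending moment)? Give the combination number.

Combination 5

(S or R) → S = 80.8 kip·ft; (R or S) → S = 80.8 kip·ft.
[1] 0.9(133.5) - 1.0(54.0) = 120.15 - 54.00 = 66.15
[2] 1.35(133.5) = 180.23
[3] 1.2(133.5) + 1.7(80.8) + 0.7(95.9) = 160.20 + 137.36 + 67.13 = 364.69
[4] 1.35(133.5) + 0.8(54.0) + 0.75(80.8) = 180.23 + 43.20 + 60.60 = 284.03
[5] 1.3(133.5) + 1.75(95.9) + 0.7(80.8) = 173.55 + 167.83 + 56.56 = 397.94
The largest value is 397.94 kip·ft from combination 5.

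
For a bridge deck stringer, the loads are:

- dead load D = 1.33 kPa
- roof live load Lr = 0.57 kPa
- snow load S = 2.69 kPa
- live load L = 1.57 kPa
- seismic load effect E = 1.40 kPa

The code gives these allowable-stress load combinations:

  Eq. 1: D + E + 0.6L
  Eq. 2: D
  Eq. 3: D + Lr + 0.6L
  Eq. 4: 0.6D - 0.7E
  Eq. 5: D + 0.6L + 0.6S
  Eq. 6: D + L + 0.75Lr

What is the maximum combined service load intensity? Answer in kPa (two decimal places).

3.89 kPa

Eq. 1: 1.0(1.33) + 1.0(1.40) + 0.6(1.57) = 1.33 + 1.40 + 0.94 = 3.67
Eq. 2: 1.0(1.33) = 1.33
Eq. 3: 1.0(1.33) + 1.0(0.57) + 0.6(1.57) = 1.33 + 0.57 + 0.94 = 2.84
Eq. 4: 0.6(1.33) - 0.7(1.40) = 0.80 - 0.98 = -0.18
Eq. 5: 1.0(1.33) + 0.6(1.57) + 0.6(2.69) = 3.89
Eq. 6: 1.0(1.33) + 1.0(1.57) + 0.75(0.57) = 1.33 + 1.57 + 0.43 = 3.33
Combination 5 governs: q = 3.89 kPa.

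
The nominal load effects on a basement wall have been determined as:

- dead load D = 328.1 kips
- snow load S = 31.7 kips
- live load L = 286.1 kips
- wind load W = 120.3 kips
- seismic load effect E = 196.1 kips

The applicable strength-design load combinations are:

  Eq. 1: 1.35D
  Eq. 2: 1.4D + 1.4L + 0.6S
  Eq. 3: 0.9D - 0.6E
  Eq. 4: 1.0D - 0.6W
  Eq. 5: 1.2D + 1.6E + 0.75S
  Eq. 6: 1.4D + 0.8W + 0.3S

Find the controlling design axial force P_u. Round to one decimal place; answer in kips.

878.9 kips

Eq. 1: 1.35(328.1) = 442.9
Eq. 2: 1.4(328.1) + 1.4(286.1) + 0.6(31.7) = 878.9
Eq. 3: 0.9(328.1) - 0.6(196.1) = 295.3 - 117.7 = 177.6
Eq. 4: 1.0(328.1) - 0.6(120.3) = 328.1 - 72.2 = 255.9
Eq. 5: 1.2(328.1) + 1.6(196.1) + 0.75(31.7) = 393.7 + 313.8 + 23.8 = 731.3
Eq. 6: 1.4(328.1) + 0.8(120.3) + 0.3(31.7) = 565.1
The controlling combination is 2, giving 878.9 kips.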